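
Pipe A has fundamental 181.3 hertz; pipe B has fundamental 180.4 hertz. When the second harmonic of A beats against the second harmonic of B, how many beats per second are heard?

1.8 Hz

Second harmonic of the first: 2·181.3 = 362.6 Hz.
Second harmonic of the second: 2·180.4 = 360.8 Hz.
f_beat = |362.6 − 360.8| = 1.8 Hz.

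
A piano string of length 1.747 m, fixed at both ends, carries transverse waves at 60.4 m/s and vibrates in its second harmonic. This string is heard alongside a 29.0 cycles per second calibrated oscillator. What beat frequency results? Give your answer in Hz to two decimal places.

5.57 Hz

For a string fixed at both ends, f_n = n·v/(2L) = 2·60.4/(2·1.747) = 34.5736 Hz.
f_beat = |34.5736 − 29.0| = 5.57 Hz.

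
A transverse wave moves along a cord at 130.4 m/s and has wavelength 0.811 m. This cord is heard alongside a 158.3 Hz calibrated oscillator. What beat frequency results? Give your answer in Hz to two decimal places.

Source frequency f = v/λ = 130.4/0.811 = 160.7891 Hz.
f_beat = |160.7891 − 158.3| = 2.49 Hz.

2.49 Hz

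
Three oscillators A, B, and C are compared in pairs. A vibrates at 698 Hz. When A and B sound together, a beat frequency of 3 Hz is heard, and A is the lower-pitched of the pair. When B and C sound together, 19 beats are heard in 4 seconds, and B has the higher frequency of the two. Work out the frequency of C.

696.25 Hz

B is above A, so f_B = 698 + 3 = 701 Hz.
B–C: Beat frequency = 19/4 = 4.75 Hz.
C is below B, so f_C = 701 − 4.75 = 696.25 Hz.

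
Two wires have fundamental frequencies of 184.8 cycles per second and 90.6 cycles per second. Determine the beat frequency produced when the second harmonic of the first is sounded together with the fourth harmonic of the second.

Second harmonic of the first: 2·184.8 = 369.6 Hz.
Fourth harmonic of the second: 4·90.6 = 362.4 Hz.
f_beat = |369.6 − 362.4| = 7.2 Hz.

7.2 Hz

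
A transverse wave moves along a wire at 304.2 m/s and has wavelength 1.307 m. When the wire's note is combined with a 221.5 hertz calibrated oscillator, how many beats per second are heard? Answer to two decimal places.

11.25 Hz

Source frequency f = v/λ = 304.2/1.307 = 232.7467 Hz.
f_beat = |232.7467 − 221.5| = 11.25 Hz.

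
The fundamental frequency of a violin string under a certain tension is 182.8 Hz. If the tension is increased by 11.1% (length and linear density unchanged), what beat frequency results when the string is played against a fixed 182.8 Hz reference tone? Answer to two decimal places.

9.88 Hz

For a string, f ∝ √T, so the new frequency is 182.8·√1.111 = 192.6785 Hz.
f_beat = |192.6785 − 182.8| = 9.88 Hz.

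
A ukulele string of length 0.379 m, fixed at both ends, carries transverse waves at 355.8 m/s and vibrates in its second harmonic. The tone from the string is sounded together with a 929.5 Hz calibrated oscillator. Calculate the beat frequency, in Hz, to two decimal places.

For a string fixed at both ends, f_n = n·v/(2L) = 2·355.8/(2·0.379) = 938.7863 Hz.
f_beat = |938.7863 − 929.5| = 9.29 Hz.

9.29 Hz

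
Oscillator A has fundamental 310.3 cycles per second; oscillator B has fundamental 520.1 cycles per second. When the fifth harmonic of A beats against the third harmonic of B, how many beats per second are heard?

8.8 Hz

Fifth harmonic of the first: 5·310.3 = 1551.5 Hz.
Third harmonic of the second: 3·520.1 = 1560.3 Hz.
f_beat = |1551.5 − 1560.3| = 8.8 Hz.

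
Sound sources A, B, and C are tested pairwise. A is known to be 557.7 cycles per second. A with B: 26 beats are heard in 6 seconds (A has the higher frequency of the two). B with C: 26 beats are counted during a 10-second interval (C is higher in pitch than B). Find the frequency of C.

555.9667 Hz

A–B: Beat frequency = 26/6 = 4.3333 Hz.
B is below A, so f_B = 557.7 − 4.3333 = 553.3667 Hz.
B–C: Beat frequency = 26/10 = 2.6 Hz.
C is above B, so f_C = 553.3667 + 2.6 = 555.9667 Hz.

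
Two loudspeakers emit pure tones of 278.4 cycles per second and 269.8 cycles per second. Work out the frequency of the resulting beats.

8.6 Hz

Beats arise from superposition of two nearby frequencies; the beat rate is |f₁ − f₂|.
|278.4 − 269.8| = 8.6 Hz.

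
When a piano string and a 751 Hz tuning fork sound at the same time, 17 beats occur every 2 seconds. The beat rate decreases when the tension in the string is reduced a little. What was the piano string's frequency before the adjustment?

Beat frequency = 17/2 = 8.5 Hz.
|f − 751| = 8.5, so the piano string was at either 742.5 Hz or 759.5 Hz.
Lower tension means lower frequency; the adjustment lowers the piano string's frequency.
The beat rate fell, so the adjustment moved the piano string toward 751 Hz — it must have started above the reference.

759.5 Hz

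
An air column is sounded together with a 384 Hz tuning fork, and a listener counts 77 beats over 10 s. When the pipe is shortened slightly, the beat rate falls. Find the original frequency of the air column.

Beat frequency = 77/10 = 7.7 Hz.
|f − 384| = 7.7, so the air column was at either 376.3 Hz or 391.7 Hz.
A shorter pipe has a higher fundamental; the adjustment raises the air column's frequency.
The beat rate fell, so the adjustment moved the air column toward 384 Hz — it must have started below the reference.

376.3 Hz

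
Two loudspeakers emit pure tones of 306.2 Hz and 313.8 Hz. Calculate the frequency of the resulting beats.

The beat frequency equals the magnitude of the frequency difference.
|306.2 − 313.8| = 7.6 Hz.

7.6 Hz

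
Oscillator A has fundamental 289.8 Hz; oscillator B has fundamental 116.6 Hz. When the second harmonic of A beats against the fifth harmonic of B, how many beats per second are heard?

3.4 Hz

Second harmonic of the first: 2·289.8 = 579.6 Hz.
Fifth harmonic of the second: 5·116.6 = 583.0 Hz.
f_beat = |579.6 − 583.0| = 3.4 Hz.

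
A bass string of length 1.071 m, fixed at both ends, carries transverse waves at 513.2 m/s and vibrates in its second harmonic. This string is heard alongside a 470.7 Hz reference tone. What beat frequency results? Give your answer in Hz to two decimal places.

8.48 Hz

For a string fixed at both ends, f_n = n·v/(2L) = 2·513.2/(2·1.071) = 479.1783 Hz.
f_beat = |479.1783 − 470.7| = 8.48 Hz.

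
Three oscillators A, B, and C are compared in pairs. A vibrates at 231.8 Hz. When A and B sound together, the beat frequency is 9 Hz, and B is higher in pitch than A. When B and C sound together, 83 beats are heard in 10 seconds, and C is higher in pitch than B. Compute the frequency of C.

B is above A, so f_B = 231.8 + 9 = 240.8 Hz.
B–C: Beat frequency = 83/10 = 8.3 Hz.
C is above B, so f_C = 240.8 + 8.3 = 249.1 Hz.

249.1 Hz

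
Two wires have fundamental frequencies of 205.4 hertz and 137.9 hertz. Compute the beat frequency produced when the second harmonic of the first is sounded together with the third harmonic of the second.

2.9 Hz

Second harmonic of the first: 2·205.4 = 410.8 Hz.
Third harmonic of the second: 3·137.9 = 413.7 Hz.
f_beat = |410.8 − 413.7| = 2.9 Hz.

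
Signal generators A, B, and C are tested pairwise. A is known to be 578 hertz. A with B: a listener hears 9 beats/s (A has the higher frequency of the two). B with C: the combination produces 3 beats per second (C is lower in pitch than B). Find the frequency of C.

566 Hz

B is below A, so f_B = 578 − 9 = 569 Hz.
C is below B, so f_C = 569 − 3 = 566 Hz.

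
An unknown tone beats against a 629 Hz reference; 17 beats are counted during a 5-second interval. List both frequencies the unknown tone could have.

625.6 Hz or 632.4 Hz

Beat frequency = 17/5 = 3.4 Hz.
|f − 629| = 3.4, so f = 629 ± 3.4.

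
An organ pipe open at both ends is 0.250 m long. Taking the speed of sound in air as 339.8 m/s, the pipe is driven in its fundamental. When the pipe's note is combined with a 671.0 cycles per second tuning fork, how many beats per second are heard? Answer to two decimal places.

Open pipe: f_n = n·v/(2L) = 1·339.8/(2·0.250) = 679.6000 Hz.
f_beat = |679.6000 − 671.0| = 8.60 Hz.

8.60 Hz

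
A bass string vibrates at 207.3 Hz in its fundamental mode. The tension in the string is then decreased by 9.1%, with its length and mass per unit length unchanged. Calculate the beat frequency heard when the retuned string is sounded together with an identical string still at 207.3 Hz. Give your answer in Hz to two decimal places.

For a string, f ∝ √T, so the new frequency is 207.3·√0.909 = 197.6429 Hz.
f_beat = |197.6429 − 207.3| = 9.66 Hz.

9.66 Hz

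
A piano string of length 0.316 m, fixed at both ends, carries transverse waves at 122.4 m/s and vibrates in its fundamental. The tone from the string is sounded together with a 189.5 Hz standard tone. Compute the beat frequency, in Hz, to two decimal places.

For a string fixed at both ends, f_n = n·v/(2L) = 1·122.4/(2·0.316) = 193.6709 Hz.
f_beat = |193.6709 − 189.5| = 4.17 Hz.

4.17 Hz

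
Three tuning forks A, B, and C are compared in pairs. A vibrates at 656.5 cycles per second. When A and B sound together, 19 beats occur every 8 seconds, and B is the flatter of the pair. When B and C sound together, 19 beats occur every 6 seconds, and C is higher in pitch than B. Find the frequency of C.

657.2917 Hz

A–B: Beat frequency = 19/8 = 2.375 Hz.
B is below A, so f_B = 656.5 − 2.375 = 654.125 Hz.
B–C: Beat frequency = 19/6 = 3.1667 Hz.
C is above B, so f_C = 654.125 + 3.1667 = 657.2917 Hz.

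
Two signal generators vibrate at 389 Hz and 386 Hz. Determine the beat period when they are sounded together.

f_beat = |389 − 386| = 3 Hz.
Beat period T = 1 / f_beat = 1 / 3 s.

0.333 s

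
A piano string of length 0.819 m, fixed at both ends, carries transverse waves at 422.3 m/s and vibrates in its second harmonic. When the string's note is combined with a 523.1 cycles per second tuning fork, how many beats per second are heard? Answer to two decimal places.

7.47 Hz

For a string fixed at both ends, f_n = n·v/(2L) = 2·422.3/(2·0.819) = 515.6288 Hz.
f_beat = |515.6288 − 523.1| = 7.47 Hz.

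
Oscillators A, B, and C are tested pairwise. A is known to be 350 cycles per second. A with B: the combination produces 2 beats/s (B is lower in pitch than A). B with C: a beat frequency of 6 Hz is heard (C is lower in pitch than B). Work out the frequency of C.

342 Hz

B is below A, so f_B = 350 − 2 = 348 Hz.
C is below B, so f_C = 348 − 6 = 342 Hz.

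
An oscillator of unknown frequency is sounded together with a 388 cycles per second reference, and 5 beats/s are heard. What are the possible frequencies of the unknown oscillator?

383 Hz or 393 Hz

|f − 388| = 5, so f = 388 ± 5.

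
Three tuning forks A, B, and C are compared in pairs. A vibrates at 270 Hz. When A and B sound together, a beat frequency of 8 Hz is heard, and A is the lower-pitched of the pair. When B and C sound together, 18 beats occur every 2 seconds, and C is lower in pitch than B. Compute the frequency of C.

269 Hz

B is above A, so f_B = 270 + 8 = 278 Hz.
B–C: Beat frequency = 18/2 = 9 Hz.
C is below B, so f_C = 278 − 9 = 269 Hz.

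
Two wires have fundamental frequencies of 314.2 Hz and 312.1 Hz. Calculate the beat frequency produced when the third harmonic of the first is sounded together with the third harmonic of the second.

6.3 Hz

Third harmonic of the first: 3·314.2 = 942.6 Hz.
Third harmonic of the second: 3·312.1 = 936.3 Hz.
f_beat = |942.6 − 936.3| = 6.3 Hz.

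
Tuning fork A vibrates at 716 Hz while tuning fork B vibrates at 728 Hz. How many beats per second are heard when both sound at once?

12 Hz

Beats arise from superposition of two nearby frequencies; the beat rate is |f₁ − f₂|.
|716 − 728| = 12 Hz.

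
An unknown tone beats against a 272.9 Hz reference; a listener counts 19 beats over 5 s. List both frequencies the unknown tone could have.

269.1 Hz or 276.7 Hz

Beat frequency = 19/5 = 3.8 Hz.
|f − 272.9| = 3.8, so f = 272.9 ± 3.8.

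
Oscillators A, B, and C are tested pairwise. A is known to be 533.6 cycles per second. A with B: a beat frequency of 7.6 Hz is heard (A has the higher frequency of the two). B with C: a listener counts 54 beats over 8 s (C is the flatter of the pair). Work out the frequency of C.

B is below A, so f_B = 533.6 − 7.6 = 526 Hz.
B–C: Beat frequency = 54/8 = 6.75 Hz.
C is below B, so f_C = 526 − 6.75 = 519.25 Hz.

519.25 Hz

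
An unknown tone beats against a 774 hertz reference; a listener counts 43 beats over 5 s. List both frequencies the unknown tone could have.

765.4 Hz or 782.6 Hz

Beat frequency = 43/5 = 8.6 Hz.
|f − 774| = 8.6, so f = 774 ± 8.6.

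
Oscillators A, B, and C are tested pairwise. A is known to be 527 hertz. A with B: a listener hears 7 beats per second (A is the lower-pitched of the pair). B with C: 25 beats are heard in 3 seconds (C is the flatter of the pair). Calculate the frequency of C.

525.6667 Hz

B is above A, so f_B = 527 + 7 = 534 Hz.
B–C: Beat frequency = 25/3 = 8.3333 Hz.
C is below B, so f_C = 534 − 8.3333 = 525.6667 Hz.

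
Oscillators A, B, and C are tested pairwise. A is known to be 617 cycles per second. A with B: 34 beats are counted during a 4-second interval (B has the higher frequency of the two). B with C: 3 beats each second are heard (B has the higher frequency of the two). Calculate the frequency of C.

622.5 Hz

A–B: Beat frequency = 34/4 = 8.5 Hz.
B is above A, so f_B = 617 + 8.5 = 625.5 Hz.
C is below B, so f_C = 625.5 − 3 = 622.5 Hz.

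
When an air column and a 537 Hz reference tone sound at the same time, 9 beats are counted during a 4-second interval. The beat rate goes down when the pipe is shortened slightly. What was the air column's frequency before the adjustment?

Beat frequency = 9/4 = 2.25 Hz.
|f − 537| = 2.25, so the air column was at either 534.75 Hz or 539.25 Hz.
A shorter pipe has a higher fundamental; the adjustment raises the air column's frequency.
The beat rate fell, so the adjustment moved the air column toward 537 Hz — it must have started below the reference.

534.75 Hz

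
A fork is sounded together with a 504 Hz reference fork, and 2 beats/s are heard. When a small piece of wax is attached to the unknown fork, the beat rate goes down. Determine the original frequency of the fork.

|f − 504| = 2, so the fork was at either 502 Hz or 506 Hz.
Loading a fork with wax lowers its frequency; the adjustment lowers the fork's frequency.
The beat rate fell, so the adjustment moved the fork toward 504 Hz — it must have started above the reference.

506 Hz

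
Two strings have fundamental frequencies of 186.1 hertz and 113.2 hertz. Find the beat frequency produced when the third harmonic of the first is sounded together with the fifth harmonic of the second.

7.7 Hz

Third harmonic of the first: 3·186.1 = 558.3 Hz.
Fifth harmonic of the second: 5·113.2 = 566.0 Hz.
f_beat = |558.3 − 566.0| = 7.7 Hz.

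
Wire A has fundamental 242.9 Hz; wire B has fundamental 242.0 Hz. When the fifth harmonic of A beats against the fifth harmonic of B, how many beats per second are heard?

Fifth harmonic of the first: 5·242.9 = 1214.5 Hz.
Fifth harmonic of the second: 5·242.0 = 1210.0 Hz.
f_beat = |1214.5 − 1210.0| = 4.5 Hz.

4.5 Hz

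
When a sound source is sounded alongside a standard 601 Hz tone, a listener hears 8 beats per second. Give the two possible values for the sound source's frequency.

593 Hz or 609 Hz

|f − 601| = 8, so f = 601 ± 8.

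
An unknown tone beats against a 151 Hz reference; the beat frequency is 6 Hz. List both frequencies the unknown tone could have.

145 Hz or 157 Hz

|f − 151| = 6, so f = 151 ± 6.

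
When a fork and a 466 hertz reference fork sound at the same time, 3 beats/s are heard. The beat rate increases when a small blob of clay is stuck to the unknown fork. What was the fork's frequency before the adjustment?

463 Hz

|f − 466| = 3, so the fork was at either 463 Hz or 469 Hz.
Adding mass to a fork lowers its frequency; the adjustment lowers the fork's frequency.
The beat rate rose, so the adjustment moved the fork further from 466 Hz — it was already below the reference.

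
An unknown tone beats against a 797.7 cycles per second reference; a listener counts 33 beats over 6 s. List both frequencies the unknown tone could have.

Beat frequency = 33/6 = 5.5 Hz.
|f − 797.7| = 5.5, so f = 797.7 ± 5.5.

792.2 Hz or 803.2 Hz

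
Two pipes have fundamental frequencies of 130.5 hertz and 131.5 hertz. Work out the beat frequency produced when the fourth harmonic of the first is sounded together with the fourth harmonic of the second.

Fourth harmonic of the first: 4·130.5 = 522.0 Hz.
Fourth harmonic of the second: 4·131.5 = 526.0 Hz.
f_beat = |522.0 − 526.0| = 4.0 Hz.

4.0 Hz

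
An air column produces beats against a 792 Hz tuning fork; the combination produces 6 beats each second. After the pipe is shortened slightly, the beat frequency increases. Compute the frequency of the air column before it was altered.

798 Hz

|f − 792| = 6, so the air column was at either 786 Hz or 798 Hz.
A shorter pipe has a higher fundamental; the adjustment raises the air column's frequency.
The beat rate rose, so the adjustment moved the air column further from 792 Hz — it was already above the reference.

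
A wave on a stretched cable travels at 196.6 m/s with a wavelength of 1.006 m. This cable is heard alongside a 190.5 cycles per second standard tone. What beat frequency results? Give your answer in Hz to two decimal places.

Source frequency f = v/λ = 196.6/1.006 = 195.4274 Hz.
f_beat = |195.4274 − 190.5| = 4.93 Hz.

4.93 Hz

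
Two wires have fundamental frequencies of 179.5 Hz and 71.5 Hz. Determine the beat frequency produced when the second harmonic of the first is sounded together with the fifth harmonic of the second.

Second harmonic of the first: 2·179.5 = 359.0 Hz.
Fifth harmonic of the second: 5·71.5 = 357.5 Hz.
f_beat = |359.0 − 357.5| = 1.5 Hz.

1.5 Hz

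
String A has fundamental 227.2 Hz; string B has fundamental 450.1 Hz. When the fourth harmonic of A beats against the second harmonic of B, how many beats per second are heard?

8.6 Hz

Fourth harmonic of the first: 4·227.2 = 908.8 Hz.
Second harmonic of the second: 2·450.1 = 900.2 Hz.
f_beat = |908.8 − 900.2| = 8.6 Hz.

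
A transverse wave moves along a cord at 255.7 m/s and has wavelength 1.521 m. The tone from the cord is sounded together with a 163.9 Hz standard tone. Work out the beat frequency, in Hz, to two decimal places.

4.21 Hz

Source frequency f = v/λ = 255.7/1.521 = 168.1131 Hz.
f_beat = |168.1131 − 163.9| = 4.21 Hz.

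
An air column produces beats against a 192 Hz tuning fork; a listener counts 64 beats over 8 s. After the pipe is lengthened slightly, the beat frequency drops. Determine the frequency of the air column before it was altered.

200 Hz

Beat frequency = 64/8 = 8 Hz.
|f − 192| = 8, so the air column was at either 184 Hz or 200 Hz.
A longer pipe has a lower fundamental; the adjustment lowers the air column's frequency.
The beat rate fell, so the adjustment moved the air column toward 192 Hz — it must have started above the reference.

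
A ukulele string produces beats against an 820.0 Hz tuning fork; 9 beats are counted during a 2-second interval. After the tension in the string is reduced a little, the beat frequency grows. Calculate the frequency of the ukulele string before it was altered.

815.5 Hz

Beat frequency = 9/2 = 4.5 Hz.
|f − 820.0| = 4.5, so the ukulele string was at either 815.5 Hz or 824.5 Hz.
Lower tension means lower frequency; the adjustment lowers the ukulele string's frequency.
The beat rate rose, so the adjustment moved the ukulele string further from 820.0 Hz — it was already below the reference.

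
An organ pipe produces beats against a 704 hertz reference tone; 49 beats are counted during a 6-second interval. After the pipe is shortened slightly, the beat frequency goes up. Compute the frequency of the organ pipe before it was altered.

712.1667 Hz

Beat frequency = 49/6 = 8.1667 Hz.
|f − 704| = 8.1667, so the organ pipe was at either 695.8333 Hz or 712.1667 Hz.
A shorter pipe has a higher fundamental; the adjustment raises the organ pipe's frequency.
The beat rate rose, so the adjustment moved the organ pipe further from 704 Hz — it was already above the reference.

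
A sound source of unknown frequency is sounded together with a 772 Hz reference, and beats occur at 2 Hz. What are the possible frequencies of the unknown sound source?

|f − 772| = 2, so f = 772 ± 2.

770 Hz or 774 Hz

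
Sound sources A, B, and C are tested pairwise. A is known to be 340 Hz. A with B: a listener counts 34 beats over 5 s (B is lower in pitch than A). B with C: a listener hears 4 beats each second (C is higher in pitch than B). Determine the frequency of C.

337.2 Hz

A–B: Beat frequency = 34/5 = 6.8 Hz.
B is below A, so f_B = 340 − 6.8 = 333.2 Hz.
C is above B, so f_C = 333.2 + 4 = 337.2 Hz.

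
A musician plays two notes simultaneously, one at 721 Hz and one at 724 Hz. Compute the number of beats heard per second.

f_beat = |f₁ − f₂|.
|721 − 724| = 3 Hz.

3 Hz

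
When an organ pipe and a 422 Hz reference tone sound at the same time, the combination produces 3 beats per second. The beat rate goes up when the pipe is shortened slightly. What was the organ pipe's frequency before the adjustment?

|f − 422| = 3, so the organ pipe was at either 419 Hz or 425 Hz.
A shorter pipe has a higher fundamental; the adjustment raises the organ pipe's frequency.
The beat rate rose, so the adjustment moved the organ pipe further from 422 Hz — it was already above the reference.

425 Hz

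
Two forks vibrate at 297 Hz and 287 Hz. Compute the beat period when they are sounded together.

f_beat = |297 − 287| = 10 Hz.
Beat period T = 1 / f_beat = 1 / 10 s.

0.100 s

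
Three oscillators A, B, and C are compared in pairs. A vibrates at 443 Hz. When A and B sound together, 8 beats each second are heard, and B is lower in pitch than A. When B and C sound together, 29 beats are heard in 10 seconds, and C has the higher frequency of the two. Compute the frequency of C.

B is below A, so f_B = 443 − 8 = 435 Hz.
B–C: Beat frequency = 29/10 = 2.9 Hz.
C is above B, so f_C = 435 + 2.9 = 437.9 Hz.

437.9 Hz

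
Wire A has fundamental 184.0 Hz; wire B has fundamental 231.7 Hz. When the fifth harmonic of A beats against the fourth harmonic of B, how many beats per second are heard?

Fifth harmonic of the first: 5·184.0 = 920.0 Hz.
Fourth harmonic of the second: 4·231.7 = 926.8 Hz.
f_beat = |920.0 − 926.8| = 6.8 Hz.

6.8 Hz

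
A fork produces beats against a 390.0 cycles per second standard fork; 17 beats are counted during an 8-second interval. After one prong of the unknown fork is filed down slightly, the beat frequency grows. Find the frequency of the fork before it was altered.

392.125 Hz

Beat frequency = 17/8 = 2.125 Hz.
|f − 390.0| = 2.125, so the fork was at either 387.875 Hz or 392.125 Hz.
Filing a prong removes mass and raises the fork's frequency; the adjustment raises the fork's frequency.
The beat rate rose, so the adjustment moved the fork further from 390.0 Hz — it was already above the reference.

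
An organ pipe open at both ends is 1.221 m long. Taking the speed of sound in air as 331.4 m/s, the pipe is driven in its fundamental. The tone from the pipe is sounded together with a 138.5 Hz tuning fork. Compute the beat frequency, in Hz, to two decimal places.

2.79 Hz

Open pipe: f_n = n·v/(2L) = 1·331.4/(2·1.221) = 135.7084 Hz.
f_beat = |135.7084 − 138.5| = 2.79 Hz.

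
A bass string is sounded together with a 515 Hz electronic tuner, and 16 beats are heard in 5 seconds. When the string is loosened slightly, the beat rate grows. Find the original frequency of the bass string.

511.8 Hz

Beat frequency = 16/5 = 3.2 Hz.
|f − 515| = 3.2, so the bass string was at either 511.8 Hz or 518.2 Hz.
Reducing tension lowers a string's frequency; the adjustment lowers the bass string's frequency.
The beat rate rose, so the adjustment moved the bass string further from 515 Hz — it was already below the reference.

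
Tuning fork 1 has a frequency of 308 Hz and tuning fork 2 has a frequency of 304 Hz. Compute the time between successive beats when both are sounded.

f_beat = |308 − 304| = 4 Hz.
Beat period T = 1 / f_beat = 1 / 4 s.

0.250 s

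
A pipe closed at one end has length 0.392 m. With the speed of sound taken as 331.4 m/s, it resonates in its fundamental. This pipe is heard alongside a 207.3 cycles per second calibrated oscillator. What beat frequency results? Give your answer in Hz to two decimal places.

4.05 Hz

Closed pipe (odd harmonics): f_n = n·v/(4L) = 1·331.4/(4·0.392) = 211.3520 Hz.
f_beat = |211.3520 − 207.3| = 4.05 Hz.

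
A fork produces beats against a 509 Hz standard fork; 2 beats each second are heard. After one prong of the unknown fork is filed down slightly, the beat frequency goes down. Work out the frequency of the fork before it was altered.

|f − 509| = 2, so the fork was at either 507 Hz or 511 Hz.
Filing a prong removes mass and raises the fork's frequency; the adjustment raises the fork's frequency.
The beat rate fell, so the adjustment moved the fork toward 509 Hz — it must have started below the reference.

507 Hz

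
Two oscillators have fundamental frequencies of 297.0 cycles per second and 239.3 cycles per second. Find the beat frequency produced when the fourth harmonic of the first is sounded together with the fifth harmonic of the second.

8.5 Hz

Fourth harmonic of the first: 4·297.0 = 1188.0 Hz.
Fifth harmonic of the second: 5·239.3 = 1196.5 Hz.
f_beat = |1188.0 − 1196.5| = 8.5 Hz.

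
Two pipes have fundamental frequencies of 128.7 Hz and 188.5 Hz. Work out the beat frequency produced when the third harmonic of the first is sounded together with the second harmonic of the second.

9.1 Hz

Third harmonic of the first: 3·128.7 = 386.1 Hz.
Second harmonic of the second: 2·188.5 = 377.0 Hz.
f_beat = |386.1 − 377.0| = 9.1 Hz.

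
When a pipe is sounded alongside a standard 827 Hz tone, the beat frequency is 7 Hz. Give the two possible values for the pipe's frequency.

820 Hz or 834 Hz

|f − 827| = 7, so f = 827 ± 7.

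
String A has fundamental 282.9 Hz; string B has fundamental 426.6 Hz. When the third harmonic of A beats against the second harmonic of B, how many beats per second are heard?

4.5 Hz

Third harmonic of the first: 3·282.9 = 848.7 Hz.
Second harmonic of the second: 2·426.6 = 853.2 Hz.
f_beat = |848.7 − 853.2| = 4.5 Hz.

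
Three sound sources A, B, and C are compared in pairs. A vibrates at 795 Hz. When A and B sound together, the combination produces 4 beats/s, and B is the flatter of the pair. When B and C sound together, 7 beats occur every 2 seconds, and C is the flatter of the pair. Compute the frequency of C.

787.5 Hz

B is below A, so f_B = 795 − 4 = 791 Hz.
B–C: Beat frequency = 7/2 = 3.5 Hz.
C is below B, so f_C = 791 − 3.5 = 787.5 Hz.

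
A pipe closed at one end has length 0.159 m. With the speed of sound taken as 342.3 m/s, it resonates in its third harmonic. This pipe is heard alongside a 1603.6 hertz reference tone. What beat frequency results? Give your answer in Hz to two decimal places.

Closed pipe (odd harmonics): f_n = n·v/(4L) = 3·342.3/(4·0.159) = 1614.6226 Hz.
f_beat = |1614.6226 − 1603.6| = 11.02 Hz.

11.02 Hz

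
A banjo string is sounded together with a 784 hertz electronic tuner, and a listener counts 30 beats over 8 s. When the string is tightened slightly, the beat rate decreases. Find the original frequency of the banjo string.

780.25 Hz

Beat frequency = 30/8 = 3.75 Hz.
|f − 784| = 3.75, so the banjo string was at either 780.25 Hz or 787.75 Hz.
Increasing tension raises a string's frequency; the adjustment raises the banjo string's frequency.
The beat rate fell, so the adjustment moved the banjo string toward 784 Hz — it must have started below the reference.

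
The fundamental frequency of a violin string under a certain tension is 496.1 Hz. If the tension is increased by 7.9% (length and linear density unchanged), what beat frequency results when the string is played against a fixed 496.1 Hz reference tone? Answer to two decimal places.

For a string, f ∝ √T, so the new frequency is 496.1·√1.079 = 515.3235 Hz.
f_beat = |515.3235 − 496.1| = 19.22 Hz.

19.22 Hz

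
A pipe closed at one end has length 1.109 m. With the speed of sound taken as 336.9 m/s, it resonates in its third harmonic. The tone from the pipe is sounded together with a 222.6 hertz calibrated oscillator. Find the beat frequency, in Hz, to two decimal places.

Closed pipe (odd harmonics): f_n = n·v/(4L) = 3·336.9/(4·1.109) = 227.8404 Hz.
f_beat = |227.8404 − 222.6| = 5.24 Hz.

5.24 Hz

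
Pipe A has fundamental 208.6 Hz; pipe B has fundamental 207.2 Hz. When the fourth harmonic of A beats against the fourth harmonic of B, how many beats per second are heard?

5.6 Hz

Fourth harmonic of the first: 4·208.6 = 834.4 Hz.
Fourth harmonic of the second: 4·207.2 = 828.8 Hz.
f_beat = |834.4 − 828.8| = 5.6 Hz.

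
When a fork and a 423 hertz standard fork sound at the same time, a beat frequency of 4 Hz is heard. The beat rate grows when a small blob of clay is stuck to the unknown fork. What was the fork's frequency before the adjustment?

419 Hz

|f − 423| = 4, so the fork was at either 419 Hz or 427 Hz.
Adding mass to a fork lowers its frequency; the adjustment lowers the fork's frequency.
The beat rate rose, so the adjustment moved the fork further from 423 Hz — it was already below the reference.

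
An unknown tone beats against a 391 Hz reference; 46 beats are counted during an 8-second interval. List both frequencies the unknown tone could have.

Beat frequency = 46/8 = 5.75 Hz.
|f − 391| = 5.75, so f = 391 ± 5.75.

385.25 Hz or 396.75 Hz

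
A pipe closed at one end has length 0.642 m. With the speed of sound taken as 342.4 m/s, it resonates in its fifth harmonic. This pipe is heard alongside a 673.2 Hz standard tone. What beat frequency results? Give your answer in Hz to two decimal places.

6.53 Hz

Closed pipe (odd harmonics): f_n = n·v/(4L) = 5·342.4/(4·0.642) = 666.6667 Hz.
f_beat = |666.6667 − 673.2| = 6.53 Hz.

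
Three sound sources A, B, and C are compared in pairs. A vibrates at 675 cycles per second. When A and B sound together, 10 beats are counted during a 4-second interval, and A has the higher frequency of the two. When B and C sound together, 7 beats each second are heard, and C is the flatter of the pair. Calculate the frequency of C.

A–B: Beat frequency = 10/4 = 2.5 Hz.
B is below A, so f_B = 675 − 2.5 = 672.5 Hz.
C is below B, so f_C = 672.5 − 7 = 665.5 Hz.

665.5 Hz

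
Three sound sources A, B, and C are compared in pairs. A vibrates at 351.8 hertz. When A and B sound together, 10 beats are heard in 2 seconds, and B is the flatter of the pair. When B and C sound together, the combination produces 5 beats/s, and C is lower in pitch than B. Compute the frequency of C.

341.8 Hz

A–B: Beat frequency = 10/2 = 5 Hz.
B is below A, so f_B = 351.8 − 5 = 346.8 Hz.
C is below B, so f_C = 346.8 − 5 = 341.8 Hz.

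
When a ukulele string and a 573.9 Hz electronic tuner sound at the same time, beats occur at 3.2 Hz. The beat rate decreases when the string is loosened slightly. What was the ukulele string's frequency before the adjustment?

|f − 573.9| = 3.2, so the ukulele string was at either 570.7 Hz or 577.1 Hz.
Reducing tension lowers a string's frequency; the adjustment lowers the ukulele string's frequency.
The beat rate fell, so the adjustment moved the ukulele string toward 573.9 Hz — it must have started above the reference.

577.1 Hz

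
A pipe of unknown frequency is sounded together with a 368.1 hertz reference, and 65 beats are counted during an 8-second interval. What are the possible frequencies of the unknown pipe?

Beat frequency = 65/8 = 8.125 Hz.
|f − 368.1| = 8.125, so f = 368.1 ± 8.125.

359.975 Hz or 376.225 Hz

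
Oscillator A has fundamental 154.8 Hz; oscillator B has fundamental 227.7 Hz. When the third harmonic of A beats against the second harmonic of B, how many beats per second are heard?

9.0 Hz

Third harmonic of the first: 3·154.8 = 464.4 Hz.
Second harmonic of the second: 2·227.7 = 455.4 Hz.
f_beat = |464.4 − 455.4| = 9.0 Hz.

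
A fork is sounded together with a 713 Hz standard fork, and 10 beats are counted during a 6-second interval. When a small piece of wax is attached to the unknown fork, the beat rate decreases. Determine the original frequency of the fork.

714.6667 Hz

Beat frequency = 10/6 = 1.6667 Hz.
|f − 713| = 1.6667, so the fork was at either 711.3333 Hz or 714.6667 Hz.
Loading a fork with wax lowers its frequency; the adjustment lowers the fork's frequency.
The beat rate fell, so the adjustment moved the fork toward 713 Hz — it must have started above the reference.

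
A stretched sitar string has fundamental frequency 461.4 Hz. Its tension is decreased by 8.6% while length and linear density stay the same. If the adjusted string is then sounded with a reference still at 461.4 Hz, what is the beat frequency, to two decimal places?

For a string, f ∝ √T, so the new frequency is 461.4·√0.914 = 441.1138 Hz.
f_beat = |441.1138 − 461.4| = 20.29 Hz.

20.29 Hz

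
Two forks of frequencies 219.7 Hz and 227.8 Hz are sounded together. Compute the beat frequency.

The beat frequency equals the magnitude of the frequency difference.
|219.7 − 227.8| = 8.1 Hz.

8.1 Hz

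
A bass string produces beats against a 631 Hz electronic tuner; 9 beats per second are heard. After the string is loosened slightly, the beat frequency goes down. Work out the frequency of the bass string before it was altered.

640 Hz

|f − 631| = 9, so the bass string was at either 622 Hz or 640 Hz.
Reducing tension lowers a string's frequency; the adjustment lowers the bass string's frequency.
The beat rate fell, so the adjustment moved the bass string toward 631 Hz — it must have started above the reference.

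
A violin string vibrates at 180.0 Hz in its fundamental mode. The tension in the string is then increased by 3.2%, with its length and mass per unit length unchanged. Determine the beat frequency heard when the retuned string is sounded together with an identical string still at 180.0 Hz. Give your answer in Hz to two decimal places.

2.86 Hz

For a string, f ∝ √T, so the new frequency is 180.0·√1.032 = 182.8573 Hz.
f_beat = |182.8573 − 180.0| = 2.86 Hz.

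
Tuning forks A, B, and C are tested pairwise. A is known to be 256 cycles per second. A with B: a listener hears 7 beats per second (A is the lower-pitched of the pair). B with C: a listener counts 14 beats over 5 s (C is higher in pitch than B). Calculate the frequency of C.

B is above A, so f_B = 256 + 7 = 263 Hz.
B–C: Beat frequency = 14/5 = 2.8 Hz.
C is above B, so f_C = 263 + 2.8 = 265.8 Hz.

265.8 Hz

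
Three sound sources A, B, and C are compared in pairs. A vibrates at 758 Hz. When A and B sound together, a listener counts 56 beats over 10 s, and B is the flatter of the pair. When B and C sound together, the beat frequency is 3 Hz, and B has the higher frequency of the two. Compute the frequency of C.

749.4 Hz

A–B: Beat frequency = 56/10 = 5.6 Hz.
B is below A, so f_B = 758 − 5.6 = 752.4 Hz.
C is below B, so f_C = 752.4 − 3 = 749.4 Hz.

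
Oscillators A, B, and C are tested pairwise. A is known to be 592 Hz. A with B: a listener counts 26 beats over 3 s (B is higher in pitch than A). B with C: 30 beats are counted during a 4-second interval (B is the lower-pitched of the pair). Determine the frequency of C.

A–B: Beat frequency = 26/3 = 8.6667 Hz.
B is above A, so f_B = 592 + 8.6667 = 600.6667 Hz.
B–C: Beat frequency = 30/4 = 7.5 Hz.
C is above B, so f_C = 600.6667 + 7.5 = 608.1667 Hz.

608.1667 Hz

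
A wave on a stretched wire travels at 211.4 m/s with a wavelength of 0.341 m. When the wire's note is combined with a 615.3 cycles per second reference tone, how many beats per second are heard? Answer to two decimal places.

Source frequency f = v/λ = 211.4/0.341 = 619.9413 Hz.
f_beat = |619.9413 − 615.3| = 4.64 Hz.

4.64 Hz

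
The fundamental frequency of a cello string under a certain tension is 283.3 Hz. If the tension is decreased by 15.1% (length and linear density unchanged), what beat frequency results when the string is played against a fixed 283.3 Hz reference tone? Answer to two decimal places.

22.26 Hz

For a string, f ∝ √T, so the new frequency is 283.3·√0.849 = 261.0360 Hz.
f_beat = |261.0360 − 283.3| = 22.26 Hz.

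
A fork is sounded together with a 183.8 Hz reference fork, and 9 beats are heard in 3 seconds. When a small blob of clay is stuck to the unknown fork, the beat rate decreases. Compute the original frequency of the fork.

186.8 Hz

Beat frequency = 9/3 = 3 Hz.
|f − 183.8| = 3, so the fork was at either 180.8 Hz or 186.8 Hz.
Adding mass to a fork lowers its frequency; the adjustment lowers the fork's frequency.
The beat rate fell, so the adjustment moved the fork toward 183.8 Hz — it must have started above the reference.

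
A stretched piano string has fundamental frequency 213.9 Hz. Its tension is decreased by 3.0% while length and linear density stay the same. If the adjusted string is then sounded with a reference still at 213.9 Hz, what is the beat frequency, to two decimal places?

For a string, f ∝ √T, so the new frequency is 213.9·√0.970 = 210.6671 Hz.
f_beat = |210.6671 − 213.9| = 3.23 Hz.

3.23 Hz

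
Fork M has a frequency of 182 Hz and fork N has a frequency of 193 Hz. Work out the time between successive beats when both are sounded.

0.091 s

f_beat = |182 − 193| = 11 Hz.
Beat period T = 1 / f_beat = 1 / 11 s.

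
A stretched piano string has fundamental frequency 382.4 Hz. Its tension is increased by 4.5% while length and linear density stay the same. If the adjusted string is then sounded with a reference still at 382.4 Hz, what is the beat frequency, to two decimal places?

8.51 Hz

For a string, f ∝ √T, so the new frequency is 382.4·√1.045 = 390.9093 Hz.
f_beat = |390.9093 − 382.4| = 8.51 Hz.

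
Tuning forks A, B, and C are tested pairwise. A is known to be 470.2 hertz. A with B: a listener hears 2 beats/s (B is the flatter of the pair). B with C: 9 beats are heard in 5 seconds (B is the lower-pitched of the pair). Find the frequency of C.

470 Hz

B is below A, so f_B = 470.2 − 2 = 468.2 Hz.
B–C: Beat frequency = 9/5 = 1.8 Hz.
C is above B, so f_C = 468.2 + 1.8 = 470 Hz.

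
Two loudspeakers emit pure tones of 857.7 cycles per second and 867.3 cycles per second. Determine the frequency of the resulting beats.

9.6 Hz

The beat frequency equals the magnitude of the frequency difference.
|857.7 − 867.3| = 9.6 Hz.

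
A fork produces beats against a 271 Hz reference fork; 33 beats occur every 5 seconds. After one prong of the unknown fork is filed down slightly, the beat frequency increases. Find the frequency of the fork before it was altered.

Beat frequency = 33/5 = 6.6 Hz.
|f − 271| = 6.6, so the fork was at either 264.4 Hz or 277.6 Hz.
Filing a prong removes mass and raises the fork's frequency; the adjustment raises the fork's frequency.
The beat rate rose, so the adjustment moved the fork further from 271 Hz — it was already above the reference.

277.6 Hz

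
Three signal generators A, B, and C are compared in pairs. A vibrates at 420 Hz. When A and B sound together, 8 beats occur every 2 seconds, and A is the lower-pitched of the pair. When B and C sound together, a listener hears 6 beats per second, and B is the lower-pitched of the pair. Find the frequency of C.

430 Hz

A–B: Beat frequency = 8/2 = 4 Hz.
B is above A, so f_B = 420 + 4 = 424 Hz.
C is above B, so f_C = 424 + 6 = 430 Hz.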